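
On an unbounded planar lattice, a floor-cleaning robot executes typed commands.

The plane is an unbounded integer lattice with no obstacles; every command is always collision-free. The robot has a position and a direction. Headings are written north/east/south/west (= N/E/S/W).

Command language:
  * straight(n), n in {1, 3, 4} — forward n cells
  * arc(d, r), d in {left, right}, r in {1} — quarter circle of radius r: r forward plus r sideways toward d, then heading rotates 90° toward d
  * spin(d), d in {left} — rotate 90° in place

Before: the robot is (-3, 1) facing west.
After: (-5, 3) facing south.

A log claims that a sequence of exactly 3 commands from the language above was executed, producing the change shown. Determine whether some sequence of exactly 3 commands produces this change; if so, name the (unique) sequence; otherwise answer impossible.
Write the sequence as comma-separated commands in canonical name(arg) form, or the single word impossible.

key: cell and facing (now S) both changed — the 3 commands mix motion and turning
from: (-3, 1) facing west
[1] after arc(right, 1): (-4, 2) facing north
[2] after arc(left, 1): (-5, 3) facing west
[3] after spin(left): (-5, 3) facing south
uniquely the one of 216 3-step routes that fits.

arc(right, 1), arc(left, 1), spin(left)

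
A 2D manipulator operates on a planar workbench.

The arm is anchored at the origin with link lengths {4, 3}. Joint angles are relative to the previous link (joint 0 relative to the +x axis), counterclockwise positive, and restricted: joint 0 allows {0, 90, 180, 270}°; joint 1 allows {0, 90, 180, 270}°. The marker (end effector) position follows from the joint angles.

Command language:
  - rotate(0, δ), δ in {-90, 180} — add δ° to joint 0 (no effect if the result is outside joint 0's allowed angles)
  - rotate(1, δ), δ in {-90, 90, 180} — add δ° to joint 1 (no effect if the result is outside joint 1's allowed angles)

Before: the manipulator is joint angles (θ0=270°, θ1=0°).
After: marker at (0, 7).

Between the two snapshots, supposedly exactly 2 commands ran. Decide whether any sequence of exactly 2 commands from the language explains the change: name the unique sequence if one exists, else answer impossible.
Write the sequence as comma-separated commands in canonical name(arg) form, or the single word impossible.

initial: joint angles (θ0=270°, θ1=0°)
step 1 (rotate(0, -90)): joint angles (θ0=180°, θ1=0°)
step 2 (rotate(0, -90)): joint angles (θ0=90°, θ1=0°)
no rival 2-sequence matches.

rotate(0, -90), rotate(0, -90)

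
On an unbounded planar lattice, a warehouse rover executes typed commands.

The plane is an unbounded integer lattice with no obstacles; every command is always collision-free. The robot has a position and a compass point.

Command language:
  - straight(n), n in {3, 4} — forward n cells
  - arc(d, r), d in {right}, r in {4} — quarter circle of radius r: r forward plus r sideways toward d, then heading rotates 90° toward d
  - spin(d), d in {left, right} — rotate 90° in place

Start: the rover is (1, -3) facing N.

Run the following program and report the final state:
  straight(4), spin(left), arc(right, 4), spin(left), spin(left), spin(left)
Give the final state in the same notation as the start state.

(-3, 5) facing E

begin: (1, -3) facing N
1. straight(4) → (1, 1) facing N
2. spin(left) → (1, 1) facing W
3. arc(right, 4) → (-3, 5) facing N
4. spin(left) → (-3, 5) facing W
5. spin(left) → (-3, 5) facing S
6. spin(left) → (-3, 5) facing E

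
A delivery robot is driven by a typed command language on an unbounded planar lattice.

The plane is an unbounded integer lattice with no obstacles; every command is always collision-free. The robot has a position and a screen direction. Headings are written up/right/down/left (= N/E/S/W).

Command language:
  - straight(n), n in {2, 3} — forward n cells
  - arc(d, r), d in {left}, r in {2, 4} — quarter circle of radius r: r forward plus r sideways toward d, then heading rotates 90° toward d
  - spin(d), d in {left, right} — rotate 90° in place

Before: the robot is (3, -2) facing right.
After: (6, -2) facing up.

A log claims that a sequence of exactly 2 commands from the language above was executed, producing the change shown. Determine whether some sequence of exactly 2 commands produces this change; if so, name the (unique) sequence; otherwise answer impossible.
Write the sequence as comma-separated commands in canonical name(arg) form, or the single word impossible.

straight(3), spin(left)

key: order matters: swapping straight(3) and spin(left) lands elsewhere
start: (3, -2) facing right
1. straight(3) → (6, -2) facing right
2. spin(left) → (6, -2) facing up
all 36 alternatives checked — unique.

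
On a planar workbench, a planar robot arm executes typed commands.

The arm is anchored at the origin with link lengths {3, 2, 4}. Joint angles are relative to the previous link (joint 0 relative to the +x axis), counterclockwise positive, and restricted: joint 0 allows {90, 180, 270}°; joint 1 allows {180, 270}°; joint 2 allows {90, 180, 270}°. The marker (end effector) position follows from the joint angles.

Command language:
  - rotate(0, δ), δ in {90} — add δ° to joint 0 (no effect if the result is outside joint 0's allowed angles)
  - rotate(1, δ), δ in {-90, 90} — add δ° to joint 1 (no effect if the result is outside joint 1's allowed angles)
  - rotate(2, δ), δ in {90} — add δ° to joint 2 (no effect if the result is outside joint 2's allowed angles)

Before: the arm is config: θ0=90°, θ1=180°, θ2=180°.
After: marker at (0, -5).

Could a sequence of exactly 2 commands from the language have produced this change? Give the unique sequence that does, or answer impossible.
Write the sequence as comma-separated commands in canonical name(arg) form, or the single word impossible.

rotate(0, 90), rotate(0, 90)

start: config: θ0=90°, θ1=180°, θ2=180°
[1] after rotate(0, 90): config: θ0=180°, θ1=180°, θ2=180°
[2] after rotate(0, 90): config: θ0=270°, θ1=180°, θ2=180°
all 16 alternatives checked — unique.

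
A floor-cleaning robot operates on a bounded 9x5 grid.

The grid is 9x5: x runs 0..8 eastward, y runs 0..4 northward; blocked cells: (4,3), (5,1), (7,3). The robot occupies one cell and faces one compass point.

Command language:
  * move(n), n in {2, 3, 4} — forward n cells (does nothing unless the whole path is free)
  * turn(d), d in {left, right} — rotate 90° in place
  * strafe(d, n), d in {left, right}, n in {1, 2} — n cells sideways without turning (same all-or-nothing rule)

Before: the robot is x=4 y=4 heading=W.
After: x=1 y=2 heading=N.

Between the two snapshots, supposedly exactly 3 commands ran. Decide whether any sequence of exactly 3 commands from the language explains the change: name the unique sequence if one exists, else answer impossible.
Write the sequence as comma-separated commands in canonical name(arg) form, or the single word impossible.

move(3), strafe(left, 2), turn(right)

key: order matters: swapping move(3) and turn(right) lands elsewhere
from: x=4 y=4 heading=W
step 1 (move(3)): x=1 y=4 heading=W
step 2 (strafe(left, 2)): x=1 y=2 heading=W
step 3 (turn(right)): x=1 y=2 heading=N
uniquely the one of 729 3-step routes that fits.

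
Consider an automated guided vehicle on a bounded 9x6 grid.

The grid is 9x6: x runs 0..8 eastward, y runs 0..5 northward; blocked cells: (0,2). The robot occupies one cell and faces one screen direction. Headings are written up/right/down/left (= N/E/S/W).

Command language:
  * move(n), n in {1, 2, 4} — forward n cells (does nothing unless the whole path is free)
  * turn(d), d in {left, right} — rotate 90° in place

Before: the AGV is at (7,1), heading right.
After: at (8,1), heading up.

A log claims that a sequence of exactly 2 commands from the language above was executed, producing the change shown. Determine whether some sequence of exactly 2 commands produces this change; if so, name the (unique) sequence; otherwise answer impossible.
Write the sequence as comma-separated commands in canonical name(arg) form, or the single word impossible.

move(1), turn(left)

key: running turn(left) before move(1) would end elsewhere — order is forced
initial: at (7,1), heading right
t=1 move(1) ⇒ at (8,1), heading right
t=2 turn(left) ⇒ at (8,1), heading up
uniquely the one of 25 2-step routes that fits.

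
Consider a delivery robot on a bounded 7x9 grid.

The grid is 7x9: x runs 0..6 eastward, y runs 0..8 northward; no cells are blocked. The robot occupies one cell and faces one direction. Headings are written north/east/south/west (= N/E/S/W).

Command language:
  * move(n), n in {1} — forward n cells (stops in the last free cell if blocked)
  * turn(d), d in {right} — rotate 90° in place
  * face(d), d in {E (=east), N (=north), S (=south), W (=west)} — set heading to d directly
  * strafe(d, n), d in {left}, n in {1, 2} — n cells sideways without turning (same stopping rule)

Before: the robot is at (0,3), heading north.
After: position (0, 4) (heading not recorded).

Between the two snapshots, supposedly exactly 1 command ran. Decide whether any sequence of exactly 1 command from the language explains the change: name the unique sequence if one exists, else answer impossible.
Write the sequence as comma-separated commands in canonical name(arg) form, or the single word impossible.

move(1)

begin: at (0,3), heading north
[1] after move(1): at (0,4), heading north
all 8 alternatives checked — unique.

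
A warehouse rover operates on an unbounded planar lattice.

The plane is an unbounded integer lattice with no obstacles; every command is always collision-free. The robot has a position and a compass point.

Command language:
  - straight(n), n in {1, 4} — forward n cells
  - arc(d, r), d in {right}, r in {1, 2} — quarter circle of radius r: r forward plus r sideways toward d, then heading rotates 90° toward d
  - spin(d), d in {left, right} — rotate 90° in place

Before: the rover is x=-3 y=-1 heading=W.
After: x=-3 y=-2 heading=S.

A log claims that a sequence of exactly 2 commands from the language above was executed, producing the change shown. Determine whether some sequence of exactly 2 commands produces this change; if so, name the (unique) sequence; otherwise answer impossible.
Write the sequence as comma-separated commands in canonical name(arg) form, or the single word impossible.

key: cell and facing (now S) both changed — the 2 commands mix motion and turning
start: x=-3 y=-1 heading=W
[1] after spin(left): x=-3 y=-1 heading=S
[2] after straight(1): x=-3 y=-2 heading=S
uniquely the one of 36 2-step routes that fits.

spin(left), straight(1)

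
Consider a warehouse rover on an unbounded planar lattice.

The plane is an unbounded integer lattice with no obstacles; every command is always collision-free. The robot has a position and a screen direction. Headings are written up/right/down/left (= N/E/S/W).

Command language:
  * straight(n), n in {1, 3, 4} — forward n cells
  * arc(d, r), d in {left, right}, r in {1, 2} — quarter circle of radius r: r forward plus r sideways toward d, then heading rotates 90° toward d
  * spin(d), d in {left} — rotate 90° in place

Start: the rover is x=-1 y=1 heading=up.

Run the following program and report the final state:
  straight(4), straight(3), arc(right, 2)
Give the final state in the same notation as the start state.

x=1 y=10 heading=right

from: x=-1 y=1 heading=up
step 1 (straight(4)): x=-1 y=5 heading=up
step 2 (straight(3)): x=-1 y=8 heading=up
step 3 (arc(right, 2)): x=1 y=10 heading=right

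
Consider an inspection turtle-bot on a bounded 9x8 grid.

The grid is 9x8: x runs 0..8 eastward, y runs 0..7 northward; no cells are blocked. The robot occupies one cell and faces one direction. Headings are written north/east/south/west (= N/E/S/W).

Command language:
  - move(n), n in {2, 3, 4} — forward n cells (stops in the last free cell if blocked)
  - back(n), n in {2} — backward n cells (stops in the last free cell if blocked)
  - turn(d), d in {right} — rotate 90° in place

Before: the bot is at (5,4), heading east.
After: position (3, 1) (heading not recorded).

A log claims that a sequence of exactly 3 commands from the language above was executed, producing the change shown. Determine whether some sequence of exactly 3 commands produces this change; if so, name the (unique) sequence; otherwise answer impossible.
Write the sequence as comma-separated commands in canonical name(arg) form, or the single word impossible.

back(2), turn(right), move(3)

key: order matters: swapping back(2) and move(3) lands elsewhere
initial: at (5,4), heading east
[1] after back(2): at (3,4), heading east
[2] after turn(right): at (3,4), heading south
[3] after move(3): at (3,1), heading south
uniquely the one of 125 3-step routes that fits.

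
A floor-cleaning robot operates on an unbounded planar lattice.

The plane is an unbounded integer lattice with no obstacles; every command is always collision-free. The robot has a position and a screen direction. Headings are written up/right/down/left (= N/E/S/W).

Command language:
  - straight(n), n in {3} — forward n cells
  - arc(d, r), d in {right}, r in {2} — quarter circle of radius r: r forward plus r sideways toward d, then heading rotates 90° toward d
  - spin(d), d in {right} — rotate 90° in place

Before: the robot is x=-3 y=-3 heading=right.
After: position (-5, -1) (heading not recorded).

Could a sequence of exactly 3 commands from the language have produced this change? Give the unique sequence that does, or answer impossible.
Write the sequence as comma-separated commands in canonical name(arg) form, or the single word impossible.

key: running arc(right, 2) before spin(right) would end elsewhere — order is forced
begin: x=-3 y=-3 heading=right
1. spin(right) → x=-3 y=-3 heading=down
2. spin(right) → x=-3 y=-3 heading=left
3. arc(right, 2) → x=-5 y=-1 heading=up
no rival 3-sequence matches.

spin(right), spin(right), arc(right, 2)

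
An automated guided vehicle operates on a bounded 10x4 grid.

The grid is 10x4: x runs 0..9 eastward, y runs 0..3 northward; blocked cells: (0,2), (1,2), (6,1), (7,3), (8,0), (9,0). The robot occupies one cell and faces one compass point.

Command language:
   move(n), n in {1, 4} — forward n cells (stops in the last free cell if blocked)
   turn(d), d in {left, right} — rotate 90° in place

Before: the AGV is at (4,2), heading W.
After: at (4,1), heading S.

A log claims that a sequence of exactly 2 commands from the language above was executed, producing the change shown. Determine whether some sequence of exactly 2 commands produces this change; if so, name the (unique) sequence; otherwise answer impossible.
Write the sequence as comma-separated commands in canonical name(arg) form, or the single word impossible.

turn(left), move(1)

key: running move(1) before turn(left) would end elsewhere — order is forced
t0: at (4,2), heading W
step 1 (turn(left)): at (4,2), heading S
step 2 (move(1)): at (4,1), heading S
uniquely the one of 16 2-step routes that fits.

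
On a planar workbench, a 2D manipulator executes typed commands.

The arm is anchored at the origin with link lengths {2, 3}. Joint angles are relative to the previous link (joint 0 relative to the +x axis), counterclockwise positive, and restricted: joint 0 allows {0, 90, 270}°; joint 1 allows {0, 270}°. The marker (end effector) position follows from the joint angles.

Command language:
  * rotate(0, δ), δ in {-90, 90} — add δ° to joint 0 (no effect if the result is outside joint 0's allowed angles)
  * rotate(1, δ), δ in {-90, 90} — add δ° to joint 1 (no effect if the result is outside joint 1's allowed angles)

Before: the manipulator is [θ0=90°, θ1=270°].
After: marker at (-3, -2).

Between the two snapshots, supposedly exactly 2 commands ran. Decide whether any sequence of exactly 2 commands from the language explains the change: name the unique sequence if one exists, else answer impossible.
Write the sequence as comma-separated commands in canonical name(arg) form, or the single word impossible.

begin: [θ0=90°, θ1=270°]
step 1 (rotate(0, -90)): [θ0=0°, θ1=270°]
step 2 (rotate(0, -90)): [θ0=270°, θ1=270°]
no rival 2-sequence matches.

rotate(0, -90), rotate(0, -90)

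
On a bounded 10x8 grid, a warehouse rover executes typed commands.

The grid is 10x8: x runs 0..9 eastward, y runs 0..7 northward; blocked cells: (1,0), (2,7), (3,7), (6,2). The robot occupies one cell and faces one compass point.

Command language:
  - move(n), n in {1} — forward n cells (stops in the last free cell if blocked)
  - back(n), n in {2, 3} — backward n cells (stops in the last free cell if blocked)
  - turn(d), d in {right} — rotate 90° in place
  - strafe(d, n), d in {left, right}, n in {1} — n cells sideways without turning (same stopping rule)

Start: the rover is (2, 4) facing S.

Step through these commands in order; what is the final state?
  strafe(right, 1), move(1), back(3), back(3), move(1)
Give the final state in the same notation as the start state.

initial: (2, 4) facing S
[1] after strafe(right, 1): (1, 4) facing S
[2] after move(1): (1, 3) facing S
[3] after back(3): (1, 6) facing S
[4] after back(3): (1, 7) facing S
[5] after move(1): (1, 6) facing S

(1, 6) facing S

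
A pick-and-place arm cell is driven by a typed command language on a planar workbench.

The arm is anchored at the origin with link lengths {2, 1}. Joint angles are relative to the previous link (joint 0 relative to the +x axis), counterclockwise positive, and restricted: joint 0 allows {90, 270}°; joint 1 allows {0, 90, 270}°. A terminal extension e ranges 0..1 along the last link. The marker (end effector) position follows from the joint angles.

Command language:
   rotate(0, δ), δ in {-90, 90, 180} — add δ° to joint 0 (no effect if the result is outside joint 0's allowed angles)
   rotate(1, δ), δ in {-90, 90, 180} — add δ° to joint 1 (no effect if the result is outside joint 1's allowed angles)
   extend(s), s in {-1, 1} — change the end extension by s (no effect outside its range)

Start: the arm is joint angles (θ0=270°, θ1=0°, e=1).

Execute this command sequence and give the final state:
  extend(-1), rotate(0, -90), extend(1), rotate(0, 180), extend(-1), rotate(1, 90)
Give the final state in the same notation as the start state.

joint angles (θ0=90°, θ1=90°, e=0)

t0: joint angles (θ0=270°, θ1=0°, e=1)
1. extend(-1) → joint angles (θ0=270°, θ1=0°, e=0)
2. rotate(0, -90) → joint angles (θ0=270°, θ1=0°, e=0)
3. extend(1) → joint angles (θ0=270°, θ1=0°, e=1)
4. rotate(0, 180) → joint angles (θ0=90°, θ1=0°, e=1)
5. extend(-1) → joint angles (θ0=90°, θ1=0°, e=0)
6. rotate(1, 90) → joint angles (θ0=90°, θ1=90°, e=0)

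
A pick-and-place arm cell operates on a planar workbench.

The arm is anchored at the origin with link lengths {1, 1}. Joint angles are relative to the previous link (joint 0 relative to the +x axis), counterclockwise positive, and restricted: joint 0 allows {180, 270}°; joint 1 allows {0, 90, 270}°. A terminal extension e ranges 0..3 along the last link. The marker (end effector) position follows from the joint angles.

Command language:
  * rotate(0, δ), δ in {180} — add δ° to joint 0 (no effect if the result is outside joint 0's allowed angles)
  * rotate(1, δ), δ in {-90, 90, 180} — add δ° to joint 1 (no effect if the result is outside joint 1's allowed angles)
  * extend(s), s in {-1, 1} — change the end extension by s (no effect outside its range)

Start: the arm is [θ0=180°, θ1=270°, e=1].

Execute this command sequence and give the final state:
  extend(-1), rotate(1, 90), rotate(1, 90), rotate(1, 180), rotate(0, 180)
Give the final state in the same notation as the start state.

from: [θ0=180°, θ1=270°, e=1]
[1] after extend(-1): [θ0=180°, θ1=270°, e=0]
[2] after rotate(1, 90): [θ0=180°, θ1=0°, e=0]
[3] after rotate(1, 90): [θ0=180°, θ1=90°, e=0]
[4] after rotate(1, 180): [θ0=180°, θ1=270°, e=0]
[5] after rotate(0, 180): [θ0=180°, θ1=270°, e=0]

[θ0=180°, θ1=270°, e=0]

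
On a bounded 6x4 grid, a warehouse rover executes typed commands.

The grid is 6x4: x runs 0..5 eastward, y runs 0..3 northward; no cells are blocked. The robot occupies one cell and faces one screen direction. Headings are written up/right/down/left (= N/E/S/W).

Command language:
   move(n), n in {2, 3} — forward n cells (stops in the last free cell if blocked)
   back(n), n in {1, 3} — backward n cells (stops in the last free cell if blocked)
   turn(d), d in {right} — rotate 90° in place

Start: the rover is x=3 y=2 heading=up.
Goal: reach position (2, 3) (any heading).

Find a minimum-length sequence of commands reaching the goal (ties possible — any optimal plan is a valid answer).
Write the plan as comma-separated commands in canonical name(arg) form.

move(3), turn(right), back(1)

initial: x=3 y=2 heading=up
1. move(3) → x=3 y=3 heading=up
2. turn(right) → x=3 y=3 heading=right
3. back(1) → x=2 y=3 heading=right
no 2-step plan works, so 3 is optimal.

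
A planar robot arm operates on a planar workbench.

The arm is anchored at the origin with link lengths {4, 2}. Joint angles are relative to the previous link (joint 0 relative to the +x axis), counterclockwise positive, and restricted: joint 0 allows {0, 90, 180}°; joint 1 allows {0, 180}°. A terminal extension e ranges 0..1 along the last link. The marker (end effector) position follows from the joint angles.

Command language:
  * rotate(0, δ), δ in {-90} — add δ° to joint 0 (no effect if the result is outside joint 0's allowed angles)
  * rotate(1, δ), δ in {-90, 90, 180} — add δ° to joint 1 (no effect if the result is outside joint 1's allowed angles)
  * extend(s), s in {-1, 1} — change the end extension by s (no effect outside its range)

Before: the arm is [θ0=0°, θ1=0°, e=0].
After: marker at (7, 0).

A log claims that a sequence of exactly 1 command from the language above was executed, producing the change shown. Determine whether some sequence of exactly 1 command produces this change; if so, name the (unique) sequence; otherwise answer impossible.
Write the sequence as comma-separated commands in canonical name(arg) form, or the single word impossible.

start: [θ0=0°, θ1=0°, e=0]
[1] after extend(1): [θ0=0°, θ1=0°, e=1]
all 6 alternatives checked — unique.

extend(1)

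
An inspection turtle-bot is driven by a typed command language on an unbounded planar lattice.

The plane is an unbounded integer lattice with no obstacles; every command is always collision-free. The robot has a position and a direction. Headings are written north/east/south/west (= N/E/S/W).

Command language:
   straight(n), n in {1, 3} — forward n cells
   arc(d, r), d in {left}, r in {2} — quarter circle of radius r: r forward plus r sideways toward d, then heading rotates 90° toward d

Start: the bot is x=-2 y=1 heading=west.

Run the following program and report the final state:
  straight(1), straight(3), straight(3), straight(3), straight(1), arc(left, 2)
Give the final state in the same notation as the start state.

initial: x=-2 y=1 heading=west
step 1 (straight(1)): x=-3 y=1 heading=west
step 2 (straight(3)): x=-6 y=1 heading=west
step 3 (straight(3)): x=-9 y=1 heading=west
step 4 (straight(3)): x=-12 y=1 heading=west
step 5 (straight(1)): x=-13 y=1 heading=west
step 6 (arc(left, 2)): x=-15 y=-1 heading=south

x=-15 y=-1 heading=south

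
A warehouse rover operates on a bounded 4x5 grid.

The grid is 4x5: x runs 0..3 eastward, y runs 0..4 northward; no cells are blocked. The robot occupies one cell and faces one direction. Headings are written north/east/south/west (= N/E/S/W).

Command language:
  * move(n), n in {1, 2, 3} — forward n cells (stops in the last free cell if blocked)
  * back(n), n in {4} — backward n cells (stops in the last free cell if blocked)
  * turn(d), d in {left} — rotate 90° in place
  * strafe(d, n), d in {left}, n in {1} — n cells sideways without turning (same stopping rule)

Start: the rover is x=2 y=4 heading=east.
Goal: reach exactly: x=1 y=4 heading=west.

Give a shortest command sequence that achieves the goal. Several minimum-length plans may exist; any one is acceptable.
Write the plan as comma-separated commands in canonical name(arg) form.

turn(left), strafe(left, 1), turn(left)

begin: x=2 y=4 heading=east
t=1 turn(left) ⇒ x=2 y=4 heading=north
t=2 strafe(left, 1) ⇒ x=1 y=4 heading=north
t=3 turn(left) ⇒ x=1 y=4 heading=west
nothing shorter than 3 reaches the goal.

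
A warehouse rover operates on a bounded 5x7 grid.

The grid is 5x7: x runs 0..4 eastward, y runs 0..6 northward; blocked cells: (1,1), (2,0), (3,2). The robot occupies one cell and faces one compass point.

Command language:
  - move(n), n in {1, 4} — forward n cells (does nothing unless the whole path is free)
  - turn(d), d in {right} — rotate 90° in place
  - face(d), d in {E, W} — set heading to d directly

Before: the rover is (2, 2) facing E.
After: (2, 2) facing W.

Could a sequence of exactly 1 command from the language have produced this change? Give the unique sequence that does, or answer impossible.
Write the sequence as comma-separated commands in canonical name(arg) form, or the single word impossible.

key: parked at (2,2) the whole time — nothing moves the robot
initial: (2, 2) facing E
step 1 (face(W)): (2, 2) facing W
no rival 1-sequence matches.

face(W)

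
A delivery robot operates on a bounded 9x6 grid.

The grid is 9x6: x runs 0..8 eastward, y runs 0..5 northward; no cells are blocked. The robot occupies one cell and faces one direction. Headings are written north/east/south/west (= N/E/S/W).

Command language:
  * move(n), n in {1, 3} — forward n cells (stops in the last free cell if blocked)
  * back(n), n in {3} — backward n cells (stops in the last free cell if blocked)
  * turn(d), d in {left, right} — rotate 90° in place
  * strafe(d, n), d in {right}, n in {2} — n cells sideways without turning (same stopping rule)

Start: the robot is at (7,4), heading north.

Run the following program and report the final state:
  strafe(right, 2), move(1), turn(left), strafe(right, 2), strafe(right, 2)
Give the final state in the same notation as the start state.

t0: at (7,4), heading north
t=1 strafe(right, 2) ⇒ at (8,4), heading north
t=2 move(1) ⇒ at (8,5), heading north
t=3 turn(left) ⇒ at (8,5), heading west
t=4 strafe(right, 2) ⇒ at (8,5), heading west
t=5 strafe(right, 2) ⇒ at (8,5), heading west

at (8,5), heading west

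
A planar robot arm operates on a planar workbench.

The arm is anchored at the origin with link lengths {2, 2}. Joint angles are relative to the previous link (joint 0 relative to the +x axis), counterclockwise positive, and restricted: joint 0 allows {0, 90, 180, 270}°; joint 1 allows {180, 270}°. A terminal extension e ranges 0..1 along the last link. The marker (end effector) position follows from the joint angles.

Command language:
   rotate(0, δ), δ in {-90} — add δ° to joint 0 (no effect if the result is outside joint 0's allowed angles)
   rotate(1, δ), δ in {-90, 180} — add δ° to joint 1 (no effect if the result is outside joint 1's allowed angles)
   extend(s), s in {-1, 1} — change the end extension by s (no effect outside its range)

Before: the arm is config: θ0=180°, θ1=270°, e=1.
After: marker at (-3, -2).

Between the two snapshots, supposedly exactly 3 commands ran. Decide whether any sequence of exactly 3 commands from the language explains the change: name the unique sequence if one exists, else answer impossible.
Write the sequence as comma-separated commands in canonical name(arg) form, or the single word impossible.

begin: config: θ0=180°, θ1=270°, e=1
step 1 (rotate(0, -90)): config: θ0=90°, θ1=270°, e=1
step 2 (rotate(0, -90)): config: θ0=0°, θ1=270°, e=1
step 3 (rotate(0, -90)): config: θ0=270°, θ1=270°, e=1
uniquely the one of 125 3-step routes that fits.

rotate(0, -90), rotate(0, -90), rotate(0, -90)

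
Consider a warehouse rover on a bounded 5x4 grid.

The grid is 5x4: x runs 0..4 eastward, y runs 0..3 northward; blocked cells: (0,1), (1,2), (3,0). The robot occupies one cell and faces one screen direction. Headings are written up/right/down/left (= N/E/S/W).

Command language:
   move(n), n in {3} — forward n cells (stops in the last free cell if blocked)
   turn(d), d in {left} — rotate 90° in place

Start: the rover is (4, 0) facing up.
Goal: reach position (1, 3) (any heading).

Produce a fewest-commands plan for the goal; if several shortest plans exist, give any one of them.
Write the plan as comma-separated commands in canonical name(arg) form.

t0: (4, 0) facing up
t=1 move(3) ⇒ (4, 3) facing up
t=2 turn(left) ⇒ (4, 3) facing left
t=3 move(3) ⇒ (1, 3) facing left
nothing shorter than 3 reaches the goal.

move(3), turn(left), move(3)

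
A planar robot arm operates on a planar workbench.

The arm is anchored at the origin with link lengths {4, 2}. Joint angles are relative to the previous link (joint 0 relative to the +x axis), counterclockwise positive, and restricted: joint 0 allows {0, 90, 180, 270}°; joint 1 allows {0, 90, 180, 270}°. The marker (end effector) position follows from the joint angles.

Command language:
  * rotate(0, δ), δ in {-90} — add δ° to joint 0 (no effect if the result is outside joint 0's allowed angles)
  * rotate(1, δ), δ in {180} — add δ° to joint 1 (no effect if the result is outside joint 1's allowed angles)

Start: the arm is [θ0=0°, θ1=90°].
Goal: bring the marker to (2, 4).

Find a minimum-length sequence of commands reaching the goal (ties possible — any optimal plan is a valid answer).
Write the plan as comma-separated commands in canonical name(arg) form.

rotate(0, -90), rotate(0, -90), rotate(0, -90), rotate(1, 180)

t0: [θ0=0°, θ1=90°]
step 1 (rotate(0, -90)): [θ0=270°, θ1=90°]
step 2 (rotate(0, -90)): [θ0=180°, θ1=90°]
step 3 (rotate(0, -90)): [θ0=90°, θ1=90°]
step 4 (rotate(1, 180)): [θ0=90°, θ1=270°]
minimal: 4 command(s), checked below 4.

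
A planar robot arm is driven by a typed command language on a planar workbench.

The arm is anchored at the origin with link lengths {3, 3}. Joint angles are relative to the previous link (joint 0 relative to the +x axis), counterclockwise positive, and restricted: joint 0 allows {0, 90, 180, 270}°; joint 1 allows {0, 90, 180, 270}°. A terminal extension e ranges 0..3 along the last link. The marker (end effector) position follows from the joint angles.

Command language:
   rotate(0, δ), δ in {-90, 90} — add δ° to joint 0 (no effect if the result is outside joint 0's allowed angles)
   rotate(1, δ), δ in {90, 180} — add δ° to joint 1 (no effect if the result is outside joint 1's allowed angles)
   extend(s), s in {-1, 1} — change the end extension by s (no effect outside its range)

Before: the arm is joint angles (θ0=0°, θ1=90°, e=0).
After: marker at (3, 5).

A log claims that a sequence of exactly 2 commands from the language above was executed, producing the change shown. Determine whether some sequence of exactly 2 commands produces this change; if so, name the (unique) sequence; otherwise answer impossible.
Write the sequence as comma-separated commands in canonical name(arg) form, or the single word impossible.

extend(1), extend(1)

initial: joint angles (θ0=0°, θ1=90°, e=0)
[1] after extend(1): joint angles (θ0=0°, θ1=90°, e=1)
[2] after extend(1): joint angles (θ0=0°, θ1=90°, e=2)
all 36 alternatives checked — unique.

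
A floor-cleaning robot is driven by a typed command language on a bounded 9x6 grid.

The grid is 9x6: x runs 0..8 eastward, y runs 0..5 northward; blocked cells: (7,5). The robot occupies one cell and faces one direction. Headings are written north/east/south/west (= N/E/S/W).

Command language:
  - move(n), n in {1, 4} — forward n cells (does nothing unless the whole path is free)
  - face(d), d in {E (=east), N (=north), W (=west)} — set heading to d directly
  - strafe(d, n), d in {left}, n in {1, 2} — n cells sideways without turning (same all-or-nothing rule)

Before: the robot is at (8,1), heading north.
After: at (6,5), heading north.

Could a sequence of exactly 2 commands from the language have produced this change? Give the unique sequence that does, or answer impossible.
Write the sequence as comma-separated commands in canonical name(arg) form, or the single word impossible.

strafe(left, 2), move(4)

key: order matters: swapping strafe(left, 2) and move(4) lands elsewhere
initial: at (8,1), heading north
step 1 (strafe(left, 2)): at (6,1), heading north
step 2 (move(4)): at (6,5), heading north
no other 2-command option fits: unique.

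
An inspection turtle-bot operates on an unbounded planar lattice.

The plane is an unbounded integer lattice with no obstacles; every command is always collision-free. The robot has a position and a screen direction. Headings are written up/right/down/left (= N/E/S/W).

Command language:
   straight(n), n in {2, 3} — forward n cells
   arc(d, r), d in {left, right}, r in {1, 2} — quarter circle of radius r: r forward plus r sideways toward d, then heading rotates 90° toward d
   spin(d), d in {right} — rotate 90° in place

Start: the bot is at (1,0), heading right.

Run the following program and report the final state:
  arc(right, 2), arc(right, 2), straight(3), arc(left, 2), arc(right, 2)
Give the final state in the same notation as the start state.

initial: at (1,0), heading right
t=1 arc(right, 2) ⇒ at (3,-2), heading down
t=2 arc(right, 2) ⇒ at (1,-4), heading left
t=3 straight(3) ⇒ at (-2,-4), heading left
t=4 arc(left, 2) ⇒ at (-4,-6), heading down
t=5 arc(right, 2) ⇒ at (-6,-8), heading left

at (-6,-8), heading left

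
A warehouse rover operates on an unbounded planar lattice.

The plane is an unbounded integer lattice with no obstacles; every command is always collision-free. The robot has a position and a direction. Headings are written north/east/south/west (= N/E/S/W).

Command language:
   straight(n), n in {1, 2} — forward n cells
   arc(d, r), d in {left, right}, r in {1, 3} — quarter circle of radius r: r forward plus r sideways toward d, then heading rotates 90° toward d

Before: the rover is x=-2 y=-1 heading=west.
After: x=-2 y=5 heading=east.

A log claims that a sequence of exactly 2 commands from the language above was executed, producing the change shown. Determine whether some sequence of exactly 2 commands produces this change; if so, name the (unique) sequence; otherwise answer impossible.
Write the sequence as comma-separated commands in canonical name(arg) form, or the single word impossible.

arc(right, 3), arc(right, 3)

key: cell and facing (now E) both changed — the 2 commands mix motion and turning
t0: x=-2 y=-1 heading=west
[1] after arc(right, 3): x=-5 y=2 heading=north
[2] after arc(right, 3): x=-2 y=5 heading=east
uniquely the one of 36 2-step routes that fits.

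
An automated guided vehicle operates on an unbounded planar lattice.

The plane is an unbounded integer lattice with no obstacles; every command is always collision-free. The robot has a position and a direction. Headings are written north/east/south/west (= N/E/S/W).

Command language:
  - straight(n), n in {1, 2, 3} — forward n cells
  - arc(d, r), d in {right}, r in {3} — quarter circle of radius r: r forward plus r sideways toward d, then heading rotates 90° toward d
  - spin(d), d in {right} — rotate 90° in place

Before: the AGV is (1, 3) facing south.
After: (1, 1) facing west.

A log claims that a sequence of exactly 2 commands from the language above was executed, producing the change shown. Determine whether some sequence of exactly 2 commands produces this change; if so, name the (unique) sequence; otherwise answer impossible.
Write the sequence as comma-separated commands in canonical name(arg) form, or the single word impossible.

straight(2), spin(right)

key: order matters: swapping straight(2) and spin(right) lands elsewhere
initial: (1, 3) facing south
step 1 (straight(2)): (1, 1) facing south
step 2 (spin(right)): (1, 1) facing west
uniquely the one of 25 2-step routes that fits.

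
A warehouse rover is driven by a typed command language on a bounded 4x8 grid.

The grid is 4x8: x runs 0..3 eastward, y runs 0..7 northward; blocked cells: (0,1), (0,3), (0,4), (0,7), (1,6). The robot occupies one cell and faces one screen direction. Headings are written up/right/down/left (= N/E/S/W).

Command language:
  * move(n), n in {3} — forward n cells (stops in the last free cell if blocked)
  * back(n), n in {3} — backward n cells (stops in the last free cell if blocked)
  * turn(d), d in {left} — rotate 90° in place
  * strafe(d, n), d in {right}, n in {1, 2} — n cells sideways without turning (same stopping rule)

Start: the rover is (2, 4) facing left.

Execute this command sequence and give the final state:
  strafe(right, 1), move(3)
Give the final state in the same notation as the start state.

t0: (2, 4) facing left
1. strafe(right, 1) → (2, 5) facing left
2. move(3) → (0, 5) facing left

(0, 5) facing left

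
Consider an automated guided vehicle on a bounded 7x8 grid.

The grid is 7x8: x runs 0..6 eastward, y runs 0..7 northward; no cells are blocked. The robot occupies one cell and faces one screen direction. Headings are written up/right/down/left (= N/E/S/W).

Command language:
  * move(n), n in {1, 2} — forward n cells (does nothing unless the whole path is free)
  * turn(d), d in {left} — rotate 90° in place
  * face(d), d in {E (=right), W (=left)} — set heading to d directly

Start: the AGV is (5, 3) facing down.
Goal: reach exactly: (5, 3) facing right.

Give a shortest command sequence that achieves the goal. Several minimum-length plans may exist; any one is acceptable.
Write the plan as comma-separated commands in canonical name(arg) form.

from: (5, 3) facing down
step 1 (turn(left)): (5, 3) facing right
no 0-step plan works, so 1 is optimal.

turn(left)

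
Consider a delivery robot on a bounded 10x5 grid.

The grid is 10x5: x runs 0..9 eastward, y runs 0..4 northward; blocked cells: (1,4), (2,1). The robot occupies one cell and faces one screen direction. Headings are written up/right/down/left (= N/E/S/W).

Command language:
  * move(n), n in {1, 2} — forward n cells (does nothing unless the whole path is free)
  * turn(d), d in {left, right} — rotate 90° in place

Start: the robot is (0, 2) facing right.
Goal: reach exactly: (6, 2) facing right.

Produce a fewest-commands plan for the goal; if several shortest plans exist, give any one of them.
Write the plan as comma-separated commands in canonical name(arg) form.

begin: (0, 2) facing right
t=1 move(2) ⇒ (2, 2) facing right
t=2 move(2) ⇒ (4, 2) facing right
t=3 move(2) ⇒ (6, 2) facing right
shorter routes all fall short; 3 is best.

move(2), move(2), move(2)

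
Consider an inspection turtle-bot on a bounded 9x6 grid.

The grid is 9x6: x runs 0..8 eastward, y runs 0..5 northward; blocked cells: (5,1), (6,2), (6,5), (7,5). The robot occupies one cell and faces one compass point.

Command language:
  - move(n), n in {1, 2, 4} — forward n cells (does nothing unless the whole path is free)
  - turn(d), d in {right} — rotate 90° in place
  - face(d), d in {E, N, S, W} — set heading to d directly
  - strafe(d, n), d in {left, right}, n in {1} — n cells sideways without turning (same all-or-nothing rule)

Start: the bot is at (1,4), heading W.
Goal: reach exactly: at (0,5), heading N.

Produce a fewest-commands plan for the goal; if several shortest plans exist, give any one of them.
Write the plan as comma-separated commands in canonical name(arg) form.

initial: at (1,4), heading W
t=1 move(1) ⇒ at (0,4), heading W
t=2 turn(right) ⇒ at (0,4), heading N
t=3 move(1) ⇒ at (0,5), heading N
no 2-step plan works, so 3 is optimal.

move(1), turn(right), move(1)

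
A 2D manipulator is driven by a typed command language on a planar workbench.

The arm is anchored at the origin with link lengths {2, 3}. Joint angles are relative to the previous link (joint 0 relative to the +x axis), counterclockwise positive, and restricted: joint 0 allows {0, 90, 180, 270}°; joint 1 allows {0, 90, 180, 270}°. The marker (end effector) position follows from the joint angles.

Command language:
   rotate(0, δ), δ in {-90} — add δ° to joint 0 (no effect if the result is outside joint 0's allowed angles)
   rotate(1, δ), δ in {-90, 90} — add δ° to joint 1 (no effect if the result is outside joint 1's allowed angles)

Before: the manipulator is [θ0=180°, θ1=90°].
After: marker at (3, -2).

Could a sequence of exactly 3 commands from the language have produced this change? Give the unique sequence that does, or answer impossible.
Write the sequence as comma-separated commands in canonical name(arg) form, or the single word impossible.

begin: [θ0=180°, θ1=90°]
t=1 rotate(0, -90) ⇒ [θ0=90°, θ1=90°]
t=2 rotate(0, -90) ⇒ [θ0=0°, θ1=90°]
t=3 rotate(0, -90) ⇒ [θ0=270°, θ1=90°]
all 27 alternatives checked — unique.

rotate(0, -90), rotate(0, -90), rotate(0, -90)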